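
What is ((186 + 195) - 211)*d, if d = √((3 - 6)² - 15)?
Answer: 170*I*√6 ≈ 416.41*I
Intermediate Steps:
d = I*√6 (d = √((-3)² - 15) = √(9 - 15) = √(-6) = I*√6 ≈ 2.4495*I)
((186 + 195) - 211)*d = ((186 + 195) - 211)*(I*√6) = (381 - 211)*(I*√6) = 170*(I*√6) = 170*I*√6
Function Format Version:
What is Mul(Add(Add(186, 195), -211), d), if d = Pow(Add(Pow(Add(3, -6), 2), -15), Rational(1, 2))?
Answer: Mul(170, I, Pow(6, Rational(1, 2))) ≈ Mul(416.41, I)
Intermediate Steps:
d = Mul(I, Pow(6, Rational(1, 2))) (d = Pow(Add(Pow(-3, 2), -15), Rational(1, 2)) = Pow(Add(9, -15), Rational(1, 2)) = Pow(-6, Rational(1, 2)) = Mul(I, Pow(6, Rational(1, 2))) ≈ Mul(2.4495, I))
Mul(Add(Add(186, 195), -211), d) = Mul(Add(Add(186, 195), -211), Mul(I, Pow(6, Rational(1, 2)))) = Mul(Add(381, -211), Mul(I, Pow(6, Rational(1, 2)))) = Mul(170, Mul(I, Pow(6, Rational(1, 2)))) = Mul(170, I, Pow(6, Rational(1, 2)))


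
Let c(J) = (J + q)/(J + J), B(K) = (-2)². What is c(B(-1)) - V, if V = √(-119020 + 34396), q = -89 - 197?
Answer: -141/4 - 4*I*√5289 ≈ -35.25 - 290.9*I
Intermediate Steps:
B(K) = 4
q = -286
V = 4*I*√5289 (V = √(-84624) = 4*I*√5289 ≈ 290.9*I)
c(J) = (-286 + J)/(2*J) (c(J) = (J - 286)/(J + J) = (-286 + J)/((2*J)) = (-286 + J)*(1/(2*J)) = (-286 + J)/(2*J))
c(B(-1)) - V = (½)*(-286 + 4)/4 - 4*I*√5289 = (½)*(¼)*(-282) - 4*I*√5289 = -141/4 - 4*I*√5289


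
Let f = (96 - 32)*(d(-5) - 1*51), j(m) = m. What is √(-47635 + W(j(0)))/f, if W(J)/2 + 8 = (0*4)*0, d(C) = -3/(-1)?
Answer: -I*√47651/3072 ≈ -0.071058*I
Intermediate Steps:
d(C) = 3 (d(C) = -3*(-1) = 3)
W(J) = -16 (W(J) = -16 + 2*((0*4)*0) = -16 + 2*(0*0) = -16 + 2*0 = -16 + 0 = -16)
f = -3072 (f = (96 - 32)*(3 - 1*51) = 64*(3 - 51) = 64*(-48) = -3072)
√(-47635 + W(j(0)))/f = √(-47635 - 16)/(-3072) = √(-47651)*(-1/3072) = (I*√47651)*(-1/3072) = -I*√47651/3072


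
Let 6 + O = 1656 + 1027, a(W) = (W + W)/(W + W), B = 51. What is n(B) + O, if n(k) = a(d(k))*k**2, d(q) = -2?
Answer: 5278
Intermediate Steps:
a(W) = 1 (a(W) = (2*W)/((2*W)) = (2*W)*(1/(2*W)) = 1)
O = 2677 (O = -6 + (1656 + 1027) = -6 + 2683 = 2677)
n(k) = k**2 (n(k) = 1*k**2 = k**2)
n(B) + O = 51**2 + 2677 = 2601 + 2677 = 5278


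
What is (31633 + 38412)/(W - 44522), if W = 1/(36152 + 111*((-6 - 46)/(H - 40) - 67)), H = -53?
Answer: -62486374005/39717586427 ≈ -1.5733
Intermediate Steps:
W = 31/892089 (W = 1/(36152 + 111*((-6 - 46)/(-53 - 40) - 67)) = 1/(36152 + 111*(-52/(-93) - 67)) = 1/(36152 + 111*(-52*(-1/93) - 67)) = 1/(36152 + 111*(52/93 - 67)) = 1/(36152 + 111*(-6179/93)) = 1/(36152 - 228623/31) = 1/(892089/31) = 31/892089 ≈ 3.4750e-5)
(31633 + 38412)/(W - 44522) = (31633 + 38412)/(31/892089 - 44522) = 70045/(-39717586427/892089) = 70045*(-892089/39717586427) = -62486374005/39717586427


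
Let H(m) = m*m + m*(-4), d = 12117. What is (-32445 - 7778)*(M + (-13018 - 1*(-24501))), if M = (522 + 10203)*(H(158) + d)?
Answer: -15724257042784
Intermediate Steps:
H(m) = m² - 4*m
M = 390915525 (M = (522 + 10203)*(158*(-4 + 158) + 12117) = 10725*(158*154 + 12117) = 10725*(24332 + 12117) = 10725*36449 = 390915525)
(-32445 - 7778)*(M + (-13018 - 1*(-24501))) = (-32445 - 7778)*(390915525 + (-13018 - 1*(-24501))) = -40223*(390915525 + (-13018 + 24501)) = -40223*(390915525 + 11483) = -40223*390927008 = -15724257042784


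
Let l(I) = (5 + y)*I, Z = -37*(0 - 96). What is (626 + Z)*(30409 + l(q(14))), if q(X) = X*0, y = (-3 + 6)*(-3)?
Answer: 127048802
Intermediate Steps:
y = -9 (y = 3*(-3) = -9)
Z = 3552 (Z = -37*(-96) = 3552)
q(X) = 0
l(I) = -4*I (l(I) = (5 - 9)*I = -4*I)
(626 + Z)*(30409 + l(q(14))) = (626 + 3552)*(30409 - 4*0) = 4178*(30409 + 0) = 4178*30409 = 127048802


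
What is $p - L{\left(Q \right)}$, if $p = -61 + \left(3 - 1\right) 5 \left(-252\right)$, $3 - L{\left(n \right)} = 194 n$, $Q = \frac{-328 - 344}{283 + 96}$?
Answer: $- \frac{1109704}{379} \approx -2928.0$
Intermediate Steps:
$Q = - \frac{672}{379} \approx -1.7731$
$L{\left(n \right)} = 3 - 194 n$
$p = -2581$ ($p = -61 + 2 \cdot 5 \left(-252\right) = -61 + 10 \left(-252\right) = -61 - 2520 = -2581$)
$p - L{\left(Q \right)} = -2581 - \left(3 - - \frac{130368}{379}\right) = -2581 - \left(3 + \frac{130368}{379}\right) = -2581 - \frac{131505}{379} = - \frac{1109704}{379}$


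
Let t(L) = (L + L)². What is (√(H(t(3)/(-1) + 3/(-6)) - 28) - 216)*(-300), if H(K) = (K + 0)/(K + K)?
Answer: 64800 - 150*I*√110 ≈ 64800.0 - 1573.2*I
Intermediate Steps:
t(L) = 4*L² (t(L) = (2*L)² = 4*L²)
H(K) = ½ (H(K) = K/((2*K)) = K*(1/(2*K)) = ½)
(√(H(t(3)/(-1) + 3/(-6)) - 28) - 216)*(-300) = (√(½ - 28) - 216)*(-300) = (√(-55/2) - 216)*(-300) = (I*√110/2 - 216)*(-300) = (-216 + I*√110/2)*(-300) = 64800 - 150*I*√110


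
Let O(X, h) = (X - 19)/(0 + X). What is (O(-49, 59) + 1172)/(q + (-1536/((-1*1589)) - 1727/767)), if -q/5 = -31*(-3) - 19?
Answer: -10010571064/3167558807 ≈ -3.1603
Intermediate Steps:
O(X, h) = (-19 + X)/X
q = -370 (q = -5*(-31*(-3) - 19) = -5*(93 - 19) = -5*74 = -370)
(O(-49, 59) + 1172)/(q + (-1536/((-1*1589)) - 1727/767)) = ((-19 - 49)/(-49) + 1172)/(-370 + (-1536/((-1*1589)) - 1727/767)) = (-1/49*(-68) + 1172)/(-370 + (-1536/(-1589) - 1727*1/767)) = (68/49 + 1172)/(-370 + (-1536*(-1/1589) - 1727/767)) = 57496/(49*(-370 + (1536/1589 - 1727/767))) = 57496/(49*(-370 - 1566091/1218763)) = 57496/(49*(-452508401/1218763)) = (57496/49)*(-1218763/452508401) = -10010571064/3167558807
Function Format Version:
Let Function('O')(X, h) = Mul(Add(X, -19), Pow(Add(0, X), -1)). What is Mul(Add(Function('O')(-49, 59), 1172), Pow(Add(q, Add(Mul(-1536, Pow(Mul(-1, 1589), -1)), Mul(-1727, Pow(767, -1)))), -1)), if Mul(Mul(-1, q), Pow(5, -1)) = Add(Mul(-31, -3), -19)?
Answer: Rational(-10010571064, 3167558807) ≈ -3.1603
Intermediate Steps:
Function('O')(X, h) = Mul(Pow(X, -1), Add(-19, X)) (Function('O')(X, h) = Mul(Add(-19, X), Pow(X, -1)) = Mul(Pow(X, -1), Add(-19, X)))
q = -370 (q = Mul(-5, Add(Mul(-31, -3), -19)) = Mul(-5, Add(93, -19)) = Mul(-5, 74) = -370)
Mul(Add(Function('O')(-49, 59), 1172), Pow(Add(q, Add(Mul(-1536, Pow(Mul(-1, 1589), -1)), Mul(-1727, Pow(767, -1)))), -1)) = Mul(Add(Mul(Pow(-49, -1), Add(-19, -49)), 1172), Pow(Add(-370, Add(Mul(-1536, Pow(Mul(-1, 1589), -1)), Mul(-1727, Pow(767, -1)))), -1)) = Mul(Add(Mul(Rational(-1, 49), -68), 1172), Pow(Add(-370, Add(Mul(-1536, Pow(-1589, -1)), Mul(-1727, Rational(1, 767)))), -1)) = Mul(Add(Rational(68, 49), 1172), Pow(Add(-370, Add(Mul(-1536, Rational(-1, 1589)), Rational(-1727, 767))), -1)) = Mul(Rational(57496, 49), Pow(Add(-370, Add(Rational(1536, 1589), Rational(-1727, 767))), -1)) = Mul(Rational(57496, 49), Pow(Add(-370, Rational(-1566091, 1218763)), -1)) = Mul(Rational(57496, 49), Pow(Rational(-452508401, 1218763), -1)) = Mul(Rational(57496, 49), Rational(-1218763, 452508401)) = Rational(-10010571064, 3167558807)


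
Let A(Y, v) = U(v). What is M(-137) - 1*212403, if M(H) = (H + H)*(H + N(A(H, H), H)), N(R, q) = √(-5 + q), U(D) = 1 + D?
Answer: -174865 - 274*I*√142 ≈ -1.7487e+5 - 3265.1*I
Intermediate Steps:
A(Y, v) = 1 + v
M(H) = 2*H*(H + √(-5 + H)) (M(H) = (H + H)*(H + √(-5 + H)) = (2*H)*(H + √(-5 + H)) = 2*H*(H + √(-5 + H)))
M(-137) - 1*212403 = 2*(-137)*(-137 + √(-5 - 137)) - 1*212403 = 2*(-137)*(-137 + √(-142)) - 212403 = 2*(-137)*(-137 + I*√142) - 212403 = (37538 - 274*I*√142) - 212403 = -174865 - 274*I*√142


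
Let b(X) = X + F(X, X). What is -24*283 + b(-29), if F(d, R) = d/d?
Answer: -6820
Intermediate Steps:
F(d, R) = 1
b(X) = 1 + X (b(X) = X + 1 = 1 + X)
-24*283 + b(-29) = -24*283 + (1 - 29) = -6792 - 28 = -6820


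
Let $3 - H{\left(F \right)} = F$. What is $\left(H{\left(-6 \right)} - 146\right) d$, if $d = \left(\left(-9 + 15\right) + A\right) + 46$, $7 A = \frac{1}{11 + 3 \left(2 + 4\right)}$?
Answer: $- \frac{1446309}{203} \approx -7124.7$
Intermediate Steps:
$A = \frac{1}{203}$ ($A = \frac{1}{7 \left(11 + 3 \left(2 + 4\right)\right)} = \frac{1}{7 \left(11 + 3 \cdot 6\right)} = \frac{1}{7 \left(11 + 18\right)} = \frac{1}{7 \cdot 29} = \frac{1}{7} \cdot \frac{1}{29} = \frac{1}{203} \approx 0.0049261$)
$H{\left(F \right)} = 3 - F$
$d = \frac{10557}{203}$ ($d = \left(\left(-9 + 15\right) + \frac{1}{203}\right) + 46 = \left(6 + \frac{1}{203}\right) + 46 = \frac{1219}{203} + 46 = \frac{10557}{203} \approx 52.005$)
$\left(H{\left(-6 \right)} - 146\right) d = \left(\left(3 - -6\right) - 146\right) \frac{10557}{203} = \left(\left(3 + 6\right) - 146\right) \frac{10557}{203} = \left(9 - 146\right) \frac{10557}{203} = \left(-137\right) \frac{10557}{203} = - \frac{1446309}{203}$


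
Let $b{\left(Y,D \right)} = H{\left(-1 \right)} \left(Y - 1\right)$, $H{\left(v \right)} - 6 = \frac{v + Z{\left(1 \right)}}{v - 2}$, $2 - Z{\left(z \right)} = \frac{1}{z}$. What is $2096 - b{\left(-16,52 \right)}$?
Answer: $2198$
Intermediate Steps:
$Z{\left(z \right)} = 2 - \frac{1}{z}$
$H{\left(v \right)} = 6 + \frac{1 + v}{-2 + v}$ ($H{\left(v \right)} = 6 + \frac{v + \left(2 - 1^{-1}\right)}{v - 2} = 6 + \frac{v + \left(2 - 1\right)}{-2 + v} = 6 + \frac{v + 1}{-2 + v} = 6 + \frac{1 + v}{-2 + v}$)
$b{\left(Y,D \right)} = -6 + 6 Y$ ($b{\left(Y,D \right)} = \frac{-11 + 7 \left(-1\right)}{-2 - 1} \left(Y - 1\right) = \frac{-11 - 7}{-3} \left(-1 + Y\right) = \left(- \frac{1}{3}\right) \left(-18\right) \left(-1 + Y\right) = 6 \left(-1 + Y\right) = -6 + 6 Y$)
$2096 - b{\left(-16,52 \right)} = 2096 - \left(-6 + 6 \left(-16\right)\right) = 2096 - \left(-6 - 96\right) = 2096 - -102 = 2096 + 102 = 2198$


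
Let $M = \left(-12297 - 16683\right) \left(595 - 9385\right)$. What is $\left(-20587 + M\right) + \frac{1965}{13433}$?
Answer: $\frac{3421567965394}{13433} \approx 2.5471 \cdot 10^{8}$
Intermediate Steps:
$M = 254734200$ ($M = \left(-28980\right) \left(-8790\right) = 254734200$)
$\left(-20587 + M\right) + \frac{1965}{13433} = \left(-20587 + 254734200\right) + \frac{1965}{13433} = 254713613 + 1965 \cdot \frac{1}{13433} = 254713613 + \frac{1965}{13433} = \frac{3421567965394}{13433}$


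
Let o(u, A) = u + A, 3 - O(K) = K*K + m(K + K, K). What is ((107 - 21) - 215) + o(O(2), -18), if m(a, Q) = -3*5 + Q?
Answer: -135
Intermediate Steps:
m(a, Q) = -15 + Q
O(K) = 18 - K - K² (O(K) = 3 - (K*K + (-15 + K)) = 3 - (K² + (-15 + K)) = 3 - (-15 + K + K²) = 3 + (15 - K - K²) = 18 - K - K²)
o(u, A) = A + u
((107 - 21) - 215) + o(O(2), -18) = ((107 - 21) - 215) + (-18 + (18 - 1*2 - 1*2²)) = (86 - 215) + (-18 + (18 - 2 - 1*4)) = -129 + (-18 + (18 - 2 - 4)) = -129 + (-18 + 12) = -129 - 6 = -135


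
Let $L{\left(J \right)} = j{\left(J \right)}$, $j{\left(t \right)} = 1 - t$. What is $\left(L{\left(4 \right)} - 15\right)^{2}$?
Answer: $324$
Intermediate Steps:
$L{\left(J \right)} = 1 - J$
$\left(L{\left(4 \right)} - 15\right)^{2} = \left(\left(1 - 4\right) - 15\right)^{2} = \left(-3 - 15\right)^{2} = \left(-18\right)^{2} = 324$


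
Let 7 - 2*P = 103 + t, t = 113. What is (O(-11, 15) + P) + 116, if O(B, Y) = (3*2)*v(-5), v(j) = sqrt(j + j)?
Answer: 23/2 + 6*I*sqrt(10) ≈ 11.5 + 18.974*I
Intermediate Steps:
v(j) = sqrt(2)*sqrt(j) (v(j) = sqrt(2*j) = sqrt(2)*sqrt(j))
O(B, Y) = 6*I*sqrt(10) (O(B, Y) = (3*2)*(sqrt(2)*sqrt(-5)) = 6*(sqrt(2)*(I*sqrt(5))) = 6*(I*sqrt(10)) = 6*I*sqrt(10))
P = -209/2 (P = 7/2 - (103 + 113)/2 = 7/2 - 1/2*216 = 7/2 - 108 = -209/2 ≈ -104.50)
(O(-11, 15) + P) + 116 = (6*I*sqrt(10) - 209/2) + 116 = (-209/2 + 6*I*sqrt(10)) + 116 = 23/2 + 6*I*sqrt(10)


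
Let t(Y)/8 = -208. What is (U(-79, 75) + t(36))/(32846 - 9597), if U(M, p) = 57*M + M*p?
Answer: -12092/23249 ≈ -0.52011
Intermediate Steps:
t(Y) = -1664 (t(Y) = 8*(-208) = -1664)
(U(-79, 75) + t(36))/(32846 - 9597) = (-79*(57 + 75) - 1664)/(32846 - 9597) = (-79*132 - 1664)/23249 = (-10428 - 1664)*(1/23249) = -12092*1/23249 = -12092/23249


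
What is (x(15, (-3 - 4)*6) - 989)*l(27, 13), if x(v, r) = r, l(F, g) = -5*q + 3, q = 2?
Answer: 7217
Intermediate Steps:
l(F, g) = -7 (l(F, g) = -5*2 + 3 = -10 + 3 = -7)
(x(15, (-3 - 4)*6) - 989)*l(27, 13) = ((-3 - 4)*6 - 989)*(-7) = (-7*6 - 989)*(-7) = (-42 - 989)*(-7) = -1031*(-7) = 7217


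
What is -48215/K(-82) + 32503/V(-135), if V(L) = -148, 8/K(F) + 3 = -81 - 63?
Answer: 262176379/296 ≈ 8.8573e+5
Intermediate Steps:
K(F) = -8/147 (K(F) = 8/(-3 + (-81 - 63)) = 8/(-3 - 144) = 8/(-147) = 8*(-1/147) = -8/147)
-48215/K(-82) + 32503/V(-135) = -48215/(-8/147) + 32503/(-148) = -48215*(-147/8) + 32503*(-1/148) = 7087605/8 - 32503/148 = 262176379/296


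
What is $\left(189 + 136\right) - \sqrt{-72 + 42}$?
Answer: $325 - i \sqrt{30} \approx 325.0 - 5.4772 i$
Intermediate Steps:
$\left(189 + 136\right) - \sqrt{-72 + 42} = 325 - \sqrt{-30} = 325 - i \sqrt{30}$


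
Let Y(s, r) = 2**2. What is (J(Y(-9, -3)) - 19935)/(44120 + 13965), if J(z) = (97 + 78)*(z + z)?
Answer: -3707/11617 ≈ -0.31910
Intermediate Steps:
Y(s, r) = 4
J(z) = 350*z (J(z) = 175*(2*z) = 350*z)
(J(Y(-9, -3)) - 19935)/(44120 + 13965) = (350*4 - 19935)/(44120 + 13965) = (1400 - 19935)/58085 = -18535*1/58085 = -3707/11617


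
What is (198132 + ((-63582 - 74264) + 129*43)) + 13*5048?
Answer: 131457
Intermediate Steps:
(198132 + ((-63582 - 74264) + 129*43)) + 13*5048 = (198132 + (-137846 + 5547)) + 65624 = (198132 - 132299) + 65624 = 65833 + 65624 = 131457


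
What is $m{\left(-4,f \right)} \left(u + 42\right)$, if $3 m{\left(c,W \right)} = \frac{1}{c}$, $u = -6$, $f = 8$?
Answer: $-3$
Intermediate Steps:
$m{\left(c,W \right)} = \frac{1}{3 c}$
$m{\left(-4,f \right)} \left(u + 42\right) = \frac{1}{3 \left(-4\right)} \left(-6 + 42\right) = \frac{1}{3} \left(- \frac{1}{4}\right) 36 = \left(- \frac{1}{12}\right) 36 = -3$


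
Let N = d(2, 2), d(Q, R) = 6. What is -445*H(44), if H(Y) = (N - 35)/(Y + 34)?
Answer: 12905/78 ≈ 165.45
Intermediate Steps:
N = 6
H(Y) = -29/(34 + Y) (H(Y) = (6 - 35)/(Y + 34) = -29/(34 + Y))
-445*H(44) = -(-12905)/(34 + 44) = -(-12905)/78 = -445*(-29/78) = 12905/78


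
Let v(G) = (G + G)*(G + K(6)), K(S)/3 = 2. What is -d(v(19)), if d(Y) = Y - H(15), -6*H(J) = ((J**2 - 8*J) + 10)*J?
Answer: -2475/2 ≈ -1237.5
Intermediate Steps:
K(S) = 6 (K(S) = 3*2 = 6)
H(J) = -J*(10 + J**2 - 8*J)/6 (H(J) = -((J**2 - 8*J) + 10)*J/6 = -(10 + J**2 - 8*J)*J/6 = -J*(10 + J**2 - 8*J)/6)
v(G) = 2*G*(6 + G) (v(G) = (G + G)*(G + 6) = (2*G)*(6 + G) = 2*G*(6 + G))
d(Y) = 575/2 + Y (d(Y) = Y - 15*(-10 - 1*15**2 + 8*15)/6 = Y - 15*(-10 - 1*225 + 120)/6 = Y - 15*(-10 - 225 + 120)/6 = Y - 15*(-115)/6 = Y - 1*(-575/2) = Y + 575/2 = 575/2 + Y)
-d(v(19)) = -(575/2 + 2*19*(6 + 19)) = -(575/2 + 2*19*25) = -(575/2 + 950) = -1*2475/2 = -2475/2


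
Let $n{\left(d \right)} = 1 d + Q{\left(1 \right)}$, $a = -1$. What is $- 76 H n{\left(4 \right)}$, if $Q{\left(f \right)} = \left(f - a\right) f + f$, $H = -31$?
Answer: $16492$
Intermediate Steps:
$Q{\left(f \right)} = f + f \left(1 + f\right)$ ($Q{\left(f \right)} = \left(f - -1\right) f + f = \left(f + 1\right) f + f = \left(1 + f\right) f + f = f \left(1 + f\right) + f = f + f \left(1 + f\right)$)
$n{\left(d \right)} = 3 + d$ ($n{\left(d \right)} = 1 d + 1 \left(2 + 1\right) = d + 1 \cdot 3 = d + 3 = 3 + d$)
$- 76 H n{\left(4 \right)} = \left(-76\right) \left(-31\right) \left(3 + 4\right) = 2356 \cdot 7 = 16492$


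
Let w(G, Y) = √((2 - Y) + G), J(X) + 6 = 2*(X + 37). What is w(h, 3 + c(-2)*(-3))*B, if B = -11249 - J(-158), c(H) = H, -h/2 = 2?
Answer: -11001*I*√11 ≈ -36486.0*I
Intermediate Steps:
J(X) = 68 + 2*X (J(X) = -6 + 2*(X + 37) = -6 + 2*(37 + X) = -6 + (74 + 2*X) = 68 + 2*X)
h = -4 (h = -2*2 = -4)
B = -11001 (B = -11249 - (68 + 2*(-158)) = -11249 - (68 - 316) = -11249 - 1*(-248) = -11249 + 248 = -11001)
w(G, Y) = √(2 + G - Y)
w(h, 3 + c(-2)*(-3))*B = √(2 - 4 - (3 - 2*(-3)))*(-11001) = √(2 - 4 - (3 + 6))*(-11001) = √(2 - 4 - 1*9)*(-11001) = √(2 - 4 - 9)*(-11001) = √(-11)*(-11001) = (I*√11)*(-11001) = -11001*I*√11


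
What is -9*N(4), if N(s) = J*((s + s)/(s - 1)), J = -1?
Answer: 24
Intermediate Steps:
N(s) = -2*s/(-1 + s) (N(s) = -(s + s)/(s - 1) = -2*s/(-1 + s))
-9*N(4) = -(-18)*4/(-1 + 4) = -(-18)*4/3 = -9*(-8/3) = 24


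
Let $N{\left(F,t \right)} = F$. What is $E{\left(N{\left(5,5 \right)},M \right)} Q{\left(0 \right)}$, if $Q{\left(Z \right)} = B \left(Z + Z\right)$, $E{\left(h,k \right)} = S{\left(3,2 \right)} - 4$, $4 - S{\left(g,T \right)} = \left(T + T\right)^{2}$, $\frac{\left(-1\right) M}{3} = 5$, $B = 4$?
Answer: $0$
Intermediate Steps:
$M = -15$ ($M = \left(-3\right) 5 = -15$)
$S{\left(g,T \right)} = 4 - 4 T^{2}$ ($S{\left(g,T \right)} = 4 - \left(T + T\right)^{2} = 4 - \left(2 T\right)^{2} = 4 - 4 T^{2}$)
$E{\left(h,k \right)} = -16$ ($E{\left(h,k \right)} = \left(4 - 4 \cdot 2^{2}\right) - 4 = \left(4 - 16\right) - 4 = -12 - 4 = -16$)
$Q{\left(Z \right)} = 8 Z$ ($Q{\left(Z \right)} = 4 \left(Z + Z\right) = 4 \cdot 2 Z = 8 Z$)
$E{\left(N{\left(5,5 \right)},M \right)} Q{\left(0 \right)} = - 16 \cdot 8 \cdot 0 = \left(-16\right) 0 = 0$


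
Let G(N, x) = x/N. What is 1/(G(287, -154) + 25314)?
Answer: 41/1037852 ≈ 3.9505e-5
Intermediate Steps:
1/(G(287, -154) + 25314) = 1/(-154/287 + 25314) = 1/(-154*1/287 + 25314) = 1/(-22/41 + 25314) = 1/(1037852/41) = 41/1037852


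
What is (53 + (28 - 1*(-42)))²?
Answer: 15129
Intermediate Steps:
(53 + (28 - 1*(-42)))² = (53 + (28 + 42))² = (53 + 70)² = 123² = 15129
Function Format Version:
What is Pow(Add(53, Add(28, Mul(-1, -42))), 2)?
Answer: 15129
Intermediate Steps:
Pow(Add(53, Add(28, Mul(-1, -42))), 2) = Pow(Add(53, Add(28, 42)), 2) = Pow(Add(53, 70), 2) = Pow(123, 2) = 15129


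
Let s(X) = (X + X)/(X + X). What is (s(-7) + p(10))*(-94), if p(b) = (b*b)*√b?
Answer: -94 - 9400*√10 ≈ -29819.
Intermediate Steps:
p(b) = b^(5/2) (p(b) = b²*√b = b^(5/2))
s(X) = 1 (s(X) = (2*X)/((2*X)) = (2*X)*(1/(2*X)) = 1)
(s(-7) + p(10))*(-94) = (1 + 10^(5/2))*(-94) = (1 + 100*√10)*(-94) = -94 - 9400*√10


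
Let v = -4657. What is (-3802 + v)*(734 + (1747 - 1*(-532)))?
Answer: -25486967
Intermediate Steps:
(-3802 + v)*(734 + (1747 - 1*(-532))) = (-3802 - 4657)*(734 + (1747 - 1*(-532))) = -8459*(734 + (1747 + 532)) = -8459*(734 + 2279) = -8459*3013 = -25486967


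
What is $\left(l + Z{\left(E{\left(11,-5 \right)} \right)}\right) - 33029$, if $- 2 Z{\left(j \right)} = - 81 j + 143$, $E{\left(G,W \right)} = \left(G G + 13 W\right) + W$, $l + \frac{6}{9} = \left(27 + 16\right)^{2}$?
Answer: $- \frac{87560}{3} \approx -29187.0$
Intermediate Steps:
$l = \frac{5545}{3}$ ($l = - \frac{2}{3} + \left(27 + 16\right)^{2} = - \frac{2}{3} + 43^{2} = - \frac{2}{3} + 1849 = \frac{5545}{3} \approx 1848.3$)
$E{\left(G,W \right)} = G^{2} + 14 W$ ($E{\left(G,W \right)} = \left(G^{2} + 13 W\right) + W = G^{2} + 14 W$)
$Z{\left(j \right)} = - \frac{143}{2} + \frac{81 j}{2}$ ($Z{\left(j \right)} = - \frac{- 81 j + 143}{2} = - \frac{143 - 81 j}{2} = - \frac{143}{2} + \frac{81 j}{2}$)
$\left(l + Z{\left(E{\left(11,-5 \right)} \right)}\right) - 33029 = \left(\frac{5545}{3} - \left(\frac{143}{2} - \frac{81 \left(11^{2} + 14 \left(-5\right)\right)}{2}\right)\right) - 33029 = \left(\frac{5545}{3} - \left(\frac{143}{2} - \frac{81 \left(121 - 70\right)}{2}\right)\right) - 33029 = \left(\frac{5545}{3} + \left(- \frac{143}{2} + \frac{81}{2} \cdot 51\right)\right) - 33029 = \left(\frac{5545}{3} + \left(- \frac{143}{2} + \frac{4131}{2}\right)\right) - 33029 = \left(\frac{5545}{3} + 1994\right) - 33029 = \frac{11527}{3} - 33029 = - \frac{87560}{3}$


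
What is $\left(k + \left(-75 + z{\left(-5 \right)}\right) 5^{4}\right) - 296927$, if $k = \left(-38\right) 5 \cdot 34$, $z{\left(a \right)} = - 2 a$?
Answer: $-344012$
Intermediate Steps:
$k = -6460$ ($k = \left(-190\right) 34 = -6460$)
$\left(k + \left(-75 + z{\left(-5 \right)}\right) 5^{4}\right) - 296927 = \left(-6460 + \left(-75 - -10\right) 5^{4}\right) - 296927 = \left(-6460 + \left(-75 + 10\right) 625\right) - 296927 = \left(-6460 - 40625\right) - 296927 = -47085 - 296927 = -344012$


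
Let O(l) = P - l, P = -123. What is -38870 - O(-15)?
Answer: -38762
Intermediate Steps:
O(l) = -123 - l
-38870 - O(-15) = -38870 - (-123 - 1*(-15)) = -38870 - (-123 + 15) = -38870 - 1*(-108) = -38870 + 108 = -38762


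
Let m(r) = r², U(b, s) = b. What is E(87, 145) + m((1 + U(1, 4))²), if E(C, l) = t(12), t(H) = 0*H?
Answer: 16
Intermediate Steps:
t(H) = 0
E(C, l) = 0
E(87, 145) + m((1 + U(1, 4))²) = 0 + ((1 + 1)²)² = 0 + (2²)² = 0 + 4² = 0 + 16 = 16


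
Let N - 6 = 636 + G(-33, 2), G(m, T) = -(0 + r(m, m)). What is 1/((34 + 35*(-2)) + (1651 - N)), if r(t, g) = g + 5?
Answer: 1/945 ≈ 0.0010582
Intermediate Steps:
r(t, g) = 5 + g
G(m, T) = -5 - m (G(m, T) = -(0 + (5 + m)) = -(5 + m) = -5 - m)
N = 670 (N = 6 + (636 + (-5 - 1*(-33))) = 6 + (636 + (-5 + 33)) = 6 + (636 + 28) = 6 + 664 = 670)
1/((34 + 35*(-2)) + (1651 - N)) = 1/((34 + 35*(-2)) + (1651 - 1*670)) = 1/((34 - 70) + (1651 - 670)) = 1/(-36 + 981) = 1/945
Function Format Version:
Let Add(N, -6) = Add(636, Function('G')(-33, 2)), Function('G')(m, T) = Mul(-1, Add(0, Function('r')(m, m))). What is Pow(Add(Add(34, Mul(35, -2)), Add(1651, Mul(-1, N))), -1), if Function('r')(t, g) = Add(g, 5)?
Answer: Rational(1, 945) ≈ 0.0010582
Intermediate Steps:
Function('r')(t, g) = Add(5, g)
Function('G')(m, T) = Add(-5, Mul(-1, m)) (Function('G')(m, T) = Mul(-1, Add(0, Add(5, m))) = Mul(-1, Add(5, m)) = Add(-5, Mul(-1, m)))
N = 670 (N = Add(6, Add(636, Add(-5, Mul(-1, -33)))) = Add(6, Add(636, Add(-5, 33))) = Add(6, Add(636, 28)) = Add(6, 664) = 670)
Pow(Add(Add(34, Mul(35, -2)), Add(1651, Mul(-1, N))), -1) = Pow(Add(Add(34, Mul(35, -2)), Add(1651, Mul(-1, 670))), -1) = Pow(Add(Add(34, -70), Add(1651, -670)), -1) = Pow(Add(-36, 981), -1) = Pow(945, -1) = Rational(1, 945)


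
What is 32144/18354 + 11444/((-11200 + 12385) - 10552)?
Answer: 342292/646323 ≈ 0.52960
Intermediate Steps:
32144/18354 + 11444/((-11200 + 12385) - 10552) = 32144*(1/18354) + 11444/(1185 - 10552) = 2296/1311 + 11444/(-9367) = 2296/1311 + 11444*(-1/9367) = 2296/1311 - 11444/9367 = 342292/646323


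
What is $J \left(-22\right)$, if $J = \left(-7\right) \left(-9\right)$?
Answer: $-1386$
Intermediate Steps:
$J = 63$
$J \left(-22\right) = 63 \left(-22\right) = -1386$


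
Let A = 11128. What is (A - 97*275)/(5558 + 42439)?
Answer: -15547/47997 ≈ -0.32392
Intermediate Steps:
(A - 97*275)/(5558 + 42439) = (11128 - 97*275)/(5558 + 42439) = (11128 - 26675)/47997 = -15547*1/47997 = -15547/47997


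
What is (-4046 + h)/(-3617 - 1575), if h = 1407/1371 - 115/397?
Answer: 8340092/10704311 ≈ 0.77913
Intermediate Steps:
h = 133638/181429 (h = 1407*(1/1371) - 115*1/397 = 469/457 - 115/397 = 133638/181429 ≈ 0.73659)
(-4046 + h)/(-3617 - 1575) = (-4046 + 133638/181429)/(-3617 - 1575) = -733928096/181429/(-5192) = -733928096/181429*(-1/5192) = 8340092/10704311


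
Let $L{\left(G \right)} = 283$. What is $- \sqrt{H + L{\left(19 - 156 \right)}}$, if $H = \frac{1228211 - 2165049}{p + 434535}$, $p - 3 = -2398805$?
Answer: $- \frac{\sqrt{1093751791750533}}{1964267} \approx -16.837$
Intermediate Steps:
$p = -2398802$ ($p = 3 - 2398805 = -2398802$)
$H = \frac{936838}{1964267}$ ($H = \frac{1228211 - 2165049}{-2398802 + 434535} = - \frac{936838}{-1964267} = \left(-936838\right) \left(- \frac{1}{1964267}\right) = \frac{936838}{1964267} \approx 0.47694$)
$- \sqrt{H + L{\left(19 - 156 \right)}} = - \sqrt{\frac{936838}{1964267} + 283} = - \sqrt{\frac{556824399}{1964267}} = - \frac{\sqrt{1093751791750533}}{1964267}$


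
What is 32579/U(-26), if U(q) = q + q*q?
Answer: 32579/650 ≈ 50.122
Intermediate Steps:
U(q) = q + q²
32579/U(-26) = 32579/((-26*(1 - 26))) = 32579/((-26*(-25))) = 32579/650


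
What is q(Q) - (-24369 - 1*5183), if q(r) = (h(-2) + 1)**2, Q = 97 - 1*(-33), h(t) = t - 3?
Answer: 29568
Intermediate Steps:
h(t) = -3 + t
Q = 130 (Q = 97 + 33 = 130)
q(r) = 16 (q(r) = ((-3 - 2) + 1)**2 = (-5 + 1)**2 = (-4)**2 = 16)
q(Q) - (-24369 - 1*5183) = 16 - (-24369 - 1*5183) = 16 - (-24369 - 5183) = 16 - 1*(-29552) = 16 + 29552 = 29568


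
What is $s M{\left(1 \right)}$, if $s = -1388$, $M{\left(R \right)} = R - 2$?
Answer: $1388$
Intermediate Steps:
$M{\left(R \right)} = -2 + R$
$s M{\left(1 \right)} = - 1388 \left(-2 + 1\right) = \left(-1388\right) \left(-1\right) = 1388$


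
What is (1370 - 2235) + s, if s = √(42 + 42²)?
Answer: -865 + √1806 ≈ -822.50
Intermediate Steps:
s = √1806 (s = √(42 + 1764) = √1806 ≈ 42.497)
(1370 - 2235) + s = (1370 - 2235) + √1806 = -865 + √1806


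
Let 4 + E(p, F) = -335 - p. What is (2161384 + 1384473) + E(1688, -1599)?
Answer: 3543830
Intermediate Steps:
E(p, F) = -339 - p (E(p, F) = -4 + (-335 - p) = -339 - p)
(2161384 + 1384473) + E(1688, -1599) = (2161384 + 1384473) + (-339 - 1*1688) = 3545857 + (-339 - 1688) = 3545857 - 2027 = 3543830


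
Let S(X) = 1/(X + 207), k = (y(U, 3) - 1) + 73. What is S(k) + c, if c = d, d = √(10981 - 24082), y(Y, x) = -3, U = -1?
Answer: 1/276 + I*√13101 ≈ 0.0036232 + 114.46*I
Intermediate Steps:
k = 69 (k = (-3 - 1) + 73 = -4 + 73 = 69)
S(X) = 1/(207 + X)
d = I*√13101 (d = √(-13101) = I*√13101 ≈ 114.46*I)
c = I*√13101 ≈ 114.46*I
S(k) + c = 1/(207 + 69) + I*√13101 = 1/276 + I*√13101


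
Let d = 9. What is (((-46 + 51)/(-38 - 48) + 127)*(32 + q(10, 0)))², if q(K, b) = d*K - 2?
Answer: 429051200400/1849 ≈ 2.3205e+8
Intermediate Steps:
q(K, b) = -2 + 9*K (q(K, b) = 9*K - 2 = -2 + 9*K)
(((-46 + 51)/(-38 - 48) + 127)*(32 + q(10, 0)))² = (((-46 + 51)/(-38 - 48) + 127)*(32 + (-2 + 9*10)))² = ((5/(-86) + 127)*(32 + (-2 + 90)))² = ((5*(-1/86) + 127)*(32 + 88))² = ((-5/86 + 127)*120)² = ((10917/86)*120)² = (655020/43)² = 429051200400/1849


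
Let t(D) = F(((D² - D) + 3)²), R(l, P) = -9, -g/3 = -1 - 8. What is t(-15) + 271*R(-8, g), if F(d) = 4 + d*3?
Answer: 174712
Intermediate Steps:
g = 27 (g = -3*(-1 - 8) = -3*(-9) = 27)
F(d) = 4 + 3*d
t(D) = 4 + 3*(3 + D² - D)² (t(D) = 4 + 3*((D² - D) + 3)² = 4 + 3*(3 + D² - D)²)
t(-15) + 271*R(-8, g) = (4 + 3*(3 + (-15)² - 1*(-15))²) + 271*(-9) = (4 + 3*(3 + 225 + 15)²) - 2439 = (4 + 3*243²) - 2439 = (4 + 3*59049) - 2439 = (4 + 177147) - 2439 = 177151 - 2439 = 174712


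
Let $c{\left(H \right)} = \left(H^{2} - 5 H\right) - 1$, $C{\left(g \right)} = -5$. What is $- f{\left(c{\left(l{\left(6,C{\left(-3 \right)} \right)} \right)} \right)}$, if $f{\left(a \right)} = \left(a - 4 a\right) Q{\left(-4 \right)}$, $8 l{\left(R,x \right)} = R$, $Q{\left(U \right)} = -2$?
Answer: $\frac{201}{8} \approx 25.125$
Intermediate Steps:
$l{\left(R,x \right)} = \frac{R}{8}$
$c{\left(H \right)} = -1 + H^{2} - 5 H$
$f{\left(a \right)} = 6 a$ ($f{\left(a \right)} = \left(a - 4 a\right) \left(-2\right) = - 3 a \left(-2\right) = 6 a$)
$- f{\left(c{\left(l{\left(6,C{\left(-3 \right)} \right)} \right)} \right)} = - 6 \left(-1 + \left(\frac{1}{8} \cdot 6\right)^{2} - 5 \cdot \frac{1}{8} \cdot 6\right) = - 6 \left(-1 + \left(\frac{3}{4}\right)^{2} - \frac{15}{4}\right) = - 6 \left(-1 + \frac{9}{16} - \frac{15}{4}\right) = - \frac{6 \left(-67\right)}{16} = \left(-1\right) \left(- \frac{201}{8}\right) = \frac{201}{8}$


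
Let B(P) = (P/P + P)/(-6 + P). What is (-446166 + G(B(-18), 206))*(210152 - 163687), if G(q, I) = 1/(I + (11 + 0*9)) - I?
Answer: -4500726424195/217 ≈ -2.0741e+10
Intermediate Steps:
B(P) = (1 + P)/(-6 + P)
G(q, I) = 1/(11 + I) - I (G(q, I) = 1/(I + (11 + 0)) - I = 1/(I + 11) - I = 1/(11 + I) - I)
(-446166 + G(B(-18), 206))*(210152 - 163687) = (-446166 + (1 - 1*206**2 - 11*206)/(11 + 206))*(210152 - 163687) = (-446166 + (1 - 1*42436 - 2266)/217)*46465 = (-446166 + (1 - 42436 - 2266)/217)*46465 = (-446166 + (1/217)*(-44701))*46465 = (-446166 - 44701/217)*46465 = -96862723/217*46465 = -4500726424195/217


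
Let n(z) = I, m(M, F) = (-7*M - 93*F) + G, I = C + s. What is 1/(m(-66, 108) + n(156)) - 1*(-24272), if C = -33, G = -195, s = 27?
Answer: 237452975/9783 ≈ 24272.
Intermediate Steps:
I = -6 (I = -33 + 27 = -6)
m(M, F) = -195 - 93*F - 7*M (m(M, F) = (-7*M - 93*F) - 195 = (-93*F - 7*M) - 195 = -195 - 93*F - 7*M)
n(z) = -6
1/(m(-66, 108) + n(156)) - 1*(-24272) = 1/((-195 - 93*108 - 7*(-66)) - 6) - 1*(-24272) = 1/((-195 - 10044 + 462) - 6) + 24272 = 1/(-9777 - 6) + 24272 = 1/(-9783) + 24272 = -1/9783 + 24272 = 237452975/9783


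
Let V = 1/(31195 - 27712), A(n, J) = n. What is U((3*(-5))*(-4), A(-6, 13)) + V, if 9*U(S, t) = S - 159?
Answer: -38312/3483 ≈ -11.000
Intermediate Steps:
U(S, t) = -53/3 + S/9 (U(S, t) = (S - 159)/9 = (-159 + S)/9 = -53/3 + S/9)
V = 1/3483 ≈ 0.00028711
U((3*(-5))*(-4), A(-6, 13)) + V = (-53/3 + ((3*(-5))*(-4))/9) + 1/3483 = (-53/3 + (-15*(-4))/9) + 1/3483 = (-53/3 + (⅑)*60) + 1/3483 = (-53/3 + 20/3) + 1/3483 = -11 + 1/3483 = -38312/3483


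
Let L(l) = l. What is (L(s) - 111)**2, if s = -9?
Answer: 14400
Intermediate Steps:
(L(s) - 111)**2 = (-9 - 111)**2 = (-120)**2 = 14400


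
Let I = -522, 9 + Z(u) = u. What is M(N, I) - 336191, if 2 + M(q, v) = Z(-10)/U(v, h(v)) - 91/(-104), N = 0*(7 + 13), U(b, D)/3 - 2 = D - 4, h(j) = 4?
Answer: -8068687/24 ≈ -3.3620e+5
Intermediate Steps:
Z(u) = -9 + u
U(b, D) = -6 + 3*D (U(b, D) = 6 + 3*(D - 4) = 6 + 3*(-4 + D) = 6 + (-12 + 3*D) = -6 + 3*D)
N = 0 (N = 0*20 = 0)
M(q, v) = -103/24 (M(q, v) = -2 + ((-9 - 10)/(-6 + 3*4) - 91/(-104)) = -2 + (-19/(-6 + 12) - 91*(-1/104)) = -2 + (-19/6 + 7/8) = -2 - 55/24 = -103/24)
M(N, I) - 336191 = -103/24 - 336191 = -8068687/24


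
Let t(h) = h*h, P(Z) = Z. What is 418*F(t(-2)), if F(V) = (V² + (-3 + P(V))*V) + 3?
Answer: 9614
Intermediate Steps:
t(h) = h²
F(V) = 3 + V² + V*(-3 + V) (F(V) = (V² + (-3 + V)*V) + 3 = (V² + V*(-3 + V)) + 3 = 3 + V² + V*(-3 + V))
418*F(t(-2)) = 418*(3 - 3*(-2)² + 2*((-2)²)²) = 418*(3 - 3*4 + 2*4²) = 418*(3 - 12 + 2*16) = 418*(3 - 12 + 32) = 418*23 = 9614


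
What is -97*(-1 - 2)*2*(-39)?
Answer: -22698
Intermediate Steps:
-97*(-1 - 2)*2*(-39) = -(-291)*2*(-39) = -97*(-6)*(-39) = 582*(-39) = -22698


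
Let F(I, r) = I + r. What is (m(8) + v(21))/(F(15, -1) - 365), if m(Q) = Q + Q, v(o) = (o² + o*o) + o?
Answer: -919/351 ≈ -2.6182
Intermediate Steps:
v(o) = o + 2*o² (v(o) = (o² + o²) + o = 2*o² + o = o + 2*o²)
m(Q) = 2*Q
(m(8) + v(21))/(F(15, -1) - 365) = (2*8 + 21*(1 + 2*21))/((15 - 1) - 365) = (16 + 21*(1 + 42))/(14 - 365) = (16 + 21*43)/(-351) = (16 + 903)*(-1/351) = 919*(-1/351) = -919/351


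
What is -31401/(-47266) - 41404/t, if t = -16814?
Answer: 1242488939/397365262 ≈ 3.1268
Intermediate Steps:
-31401/(-47266) - 41404/t = -31401/(-47266) - 41404/(-16814) = -31401*(-1/47266) - 41404*(-1/16814) = 31401/47266 + 20702/8407 = 1242488939/397365262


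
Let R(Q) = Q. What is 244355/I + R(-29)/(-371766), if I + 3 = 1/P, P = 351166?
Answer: -31900931094112967/391654365702 ≈ -81452.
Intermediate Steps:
I = -1053497/351166 (I = -3 + 1/351166 = -1053497/351166 ≈ -3.0000)
244355/I + R(-29)/(-371766) = 244355/(-1053497/351166) - 29/(-371766) = 244355*(-351166/1053497) - 29*(-1/371766) = -85809167930/1053497 + 29/371766 = -31900931094112967/391654365702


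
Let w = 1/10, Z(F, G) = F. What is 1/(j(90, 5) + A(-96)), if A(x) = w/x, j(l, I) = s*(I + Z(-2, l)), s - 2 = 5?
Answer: 960/20159 ≈ 0.047621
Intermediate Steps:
s = 7 (s = 2 + 5 = 7)
j(l, I) = -14 + 7*I (j(l, I) = 7*(I - 2) = 7*(-2 + I) = -14 + 7*I)
w = ⅒ (w = 1*(⅒) = ⅒ ≈ 0.10000)
A(x) = 1/(10*x)
1/(j(90, 5) + A(-96)) = 1/((-14 + 7*5) + (⅒)/(-96)) = 1/((-14 + 35) + (⅒)*(-1/96)) = 1/(21 - 1/960) = 1/(20159/960) = 960/20159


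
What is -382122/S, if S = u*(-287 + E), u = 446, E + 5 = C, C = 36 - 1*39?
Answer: 191061/65785 ≈ 2.9043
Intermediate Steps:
C = -3 (C = 36 - 39 = -3)
E = -8 (E = -5 - 3 = -8)
S = -131570 (S = 446*(-287 - 8) = 446*(-295) = -131570)
-382122/S = -382122/(-131570) = -382122*(-1/131570) = 191061/65785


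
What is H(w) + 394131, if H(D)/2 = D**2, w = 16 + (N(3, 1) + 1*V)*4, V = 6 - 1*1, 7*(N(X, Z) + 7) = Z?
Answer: 19319619/49 ≈ 3.9428e+5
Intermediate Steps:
N(X, Z) = -7 + Z/7
V = 5 (V = 6 - 1 = 5)
w = 60/7 (w = 16 + ((-7 + (1/7)*1) + 1*5)*4 = 16 + ((-7 + 1/7) + 5)*4 = 16 + (-48/7 + 5)*4 = 16 - 13/7*4 = 16 - 52/7 = 60/7 ≈ 8.5714)
H(D) = 2*D**2
H(w) + 394131 = 2*(60/7)**2 + 394131 = 2*(3600/49) + 394131 = 7200/49 + 394131 = 19319619/49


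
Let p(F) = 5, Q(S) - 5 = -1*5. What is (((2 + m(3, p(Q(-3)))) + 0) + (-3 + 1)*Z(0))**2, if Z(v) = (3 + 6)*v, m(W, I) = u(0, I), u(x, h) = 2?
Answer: 16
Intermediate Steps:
Q(S) = 0 (Q(S) = 5 - 1*5 = 5 - 5 = 0)
m(W, I) = 2
Z(v) = 9*v
(((2 + m(3, p(Q(-3)))) + 0) + (-3 + 1)*Z(0))**2 = (((2 + 2) + 0) + (-3 + 1)*(9*0))**2 = ((4 + 0) - 2*0)**2 = (4 + 0)**2 = 4**2 = 16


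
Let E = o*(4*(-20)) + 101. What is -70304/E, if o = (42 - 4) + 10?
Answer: 70304/3739 ≈ 18.803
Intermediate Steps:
o = 48 (o = 38 + 10 = 48)
E = -3739 (E = 48*(4*(-20)) + 101 = 48*(-80) + 101 = -3840 + 101 = -3739)
-70304/E = -70304/(-3739) = -70304*(-1/3739) = 70304/3739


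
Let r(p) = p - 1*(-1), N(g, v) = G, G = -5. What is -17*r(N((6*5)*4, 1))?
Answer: 68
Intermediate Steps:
N(g, v) = -5
r(p) = 1 + p (r(p) = p + 1 = 1 + p)
-17*r(N((6*5)*4, 1)) = -17*(1 - 5) = -17*(-4) = 68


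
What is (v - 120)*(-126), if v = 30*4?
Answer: 0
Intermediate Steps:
v = 120
(v - 120)*(-126) = (120 - 120)*(-126) = 0*(-126) = 0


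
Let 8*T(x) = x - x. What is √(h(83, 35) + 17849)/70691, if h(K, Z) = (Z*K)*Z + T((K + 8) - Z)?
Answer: 2*√29881/70691 ≈ 0.0048906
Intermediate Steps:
T(x) = 0 (T(x) = (x - x)/8 = (⅛)*0 = 0)
h(K, Z) = K*Z² (h(K, Z) = (Z*K)*Z + 0 = (K*Z)*Z + 0 = K*Z² + 0 = K*Z²)
√(h(83, 35) + 17849)/70691 = √(83*35² + 17849)/70691 = √(83*1225 + 17849)*(1/70691) = √(101675 + 17849)*(1/70691) = √119524*(1/70691) = (2*√29881)*(1/70691) = 2*√29881/70691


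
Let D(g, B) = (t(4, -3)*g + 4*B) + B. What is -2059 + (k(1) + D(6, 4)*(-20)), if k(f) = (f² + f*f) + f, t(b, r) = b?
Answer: -2936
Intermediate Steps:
D(g, B) = 4*g + 5*B (D(g, B) = (4*g + 4*B) + B = (4*B + 4*g) + B = 4*g + 5*B)
k(f) = f + 2*f² (k(f) = (f² + f²) + f = 2*f² + f = f + 2*f²)
-2059 + (k(1) + D(6, 4)*(-20)) = -2059 + (1*(1 + 2*1) + (4*6 + 5*4)*(-20)) = -2059 + (1*(1 + 2) + (24 + 20)*(-20)) = -2059 + (1*3 + 44*(-20)) = -2059 + (3 - 880) = -2059 - 877 = -2936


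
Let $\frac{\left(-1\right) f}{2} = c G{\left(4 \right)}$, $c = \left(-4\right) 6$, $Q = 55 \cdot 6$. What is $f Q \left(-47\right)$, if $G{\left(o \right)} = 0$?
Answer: $0$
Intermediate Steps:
$Q = 330$
$c = -24$
$f = 0$ ($f = - 2 \left(\left(-24\right) 0\right) = \left(-2\right) 0 = 0$)
$f Q \left(-47\right) = 0 \cdot 330 \left(-47\right) = 0 \left(-47\right) = 0$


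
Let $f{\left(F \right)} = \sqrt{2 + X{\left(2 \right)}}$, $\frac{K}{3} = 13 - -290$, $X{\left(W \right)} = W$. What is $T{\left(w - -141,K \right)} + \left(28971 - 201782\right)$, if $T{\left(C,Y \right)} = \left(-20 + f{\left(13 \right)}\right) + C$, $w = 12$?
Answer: $-172676$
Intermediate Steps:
$K = 909$ ($K = 3 \left(13 - -290\right) = 3 \left(13 + 290\right) = 3 \cdot 303 = 909$)
$f{\left(F \right)} = 2$ ($f{\left(F \right)} = \sqrt{2 + 2} = \sqrt{4} = 2$)
$T{\left(C,Y \right)} = -18 + C$ ($T{\left(C,Y \right)} = \left(-20 + 2\right) + C = -18 + C$)
$T{\left(w - -141,K \right)} + \left(28971 - 201782\right) = \left(-18 + \left(12 - -141\right)\right) + \left(28971 - 201782\right) = \left(-18 + \left(12 + 141\right)\right) + \left(28971 - 201782\right) = \left(-18 + 153\right) - 172811 = 135 - 172811 = -172676$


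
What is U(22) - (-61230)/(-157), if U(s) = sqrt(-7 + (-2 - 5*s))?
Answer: -390 + I*sqrt(119) ≈ -390.0 + 10.909*I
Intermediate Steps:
U(s) = sqrt(-9 - 5*s)
U(22) - (-61230)/(-157) = sqrt(-9 - 5*22) - (-61230)/(-157) = sqrt(-9 - 110) - (-61230)*(-1)/157 = sqrt(-119) - 157*390/157 = I*sqrt(119) - 390 = -390 + I*sqrt(119)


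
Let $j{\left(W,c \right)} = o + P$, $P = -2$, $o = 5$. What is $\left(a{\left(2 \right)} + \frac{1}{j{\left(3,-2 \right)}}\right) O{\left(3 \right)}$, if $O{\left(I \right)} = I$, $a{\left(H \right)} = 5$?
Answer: $16$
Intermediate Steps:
$j{\left(W,c \right)} = 3$ ($j{\left(W,c \right)} = 5 - 2 = 3$)
$\left(a{\left(2 \right)} + \frac{1}{j{\left(3,-2 \right)}}\right) O{\left(3 \right)} = \left(5 + \frac{1}{3}\right) 3 = \frac{16}{3} \cdot 3 = 16$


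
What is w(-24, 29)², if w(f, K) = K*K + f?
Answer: 667489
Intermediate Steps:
w(f, K) = f + K² (w(f, K) = K² + f = f + K²)
w(-24, 29)² = (-24 + 29²)² = (-24 + 841)² = 817² = 667489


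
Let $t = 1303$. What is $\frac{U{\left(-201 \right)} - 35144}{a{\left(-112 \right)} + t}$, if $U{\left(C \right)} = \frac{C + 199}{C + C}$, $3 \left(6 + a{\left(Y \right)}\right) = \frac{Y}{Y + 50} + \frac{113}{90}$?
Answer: $- \frac{19708400970}{727917011} \approx -27.075$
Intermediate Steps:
$a{\left(Y \right)} = - \frac{1507}{270} + \frac{Y}{3 \left(50 + Y\right)}$ ($a{\left(Y \right)} = -6 + \frac{\frac{Y}{Y + 50} + \frac{113}{90}}{3} = -6 + \frac{\frac{Y}{50 + Y} + 113 \cdot \frac{1}{90}}{3} = -6 + \frac{\frac{Y}{50 + Y} + \frac{113}{90}}{3} = -6 + \frac{\frac{113}{90} + \frac{Y}{50 + Y}}{3} = -6 + \left(\frac{113}{270} + \frac{Y}{3 \left(50 + Y\right)}\right) = - \frac{1507}{270} + \frac{Y}{3 \left(50 + Y\right)}$)
$U{\left(C \right)} = \frac{199 + C}{2 C}$
$\frac{U{\left(-201 \right)} - 35144}{a{\left(-112 \right)} + t} = \frac{\frac{199 - 201}{2 \left(-201\right)} - 35144}{\frac{-75350 - -158704}{270 \left(50 - 112\right)} + 1303} = \frac{\frac{1}{2} \left(- \frac{1}{201}\right) \left(-2\right) - 35144}{\frac{-75350 + 158704}{270 \left(-62\right)} + 1303} = \frac{\frac{1}{201} - 35144}{\frac{1}{270} \left(- \frac{1}{62}\right) 83354 + 1303} = - \frac{7063943}{201 \left(- \frac{41677}{8370} + 1303\right)} = - \frac{7063943}{201 \cdot \frac{10864433}{8370}} = \left(- \frac{7063943}{201}\right) \frac{8370}{10864433} = - \frac{19708400970}{727917011}$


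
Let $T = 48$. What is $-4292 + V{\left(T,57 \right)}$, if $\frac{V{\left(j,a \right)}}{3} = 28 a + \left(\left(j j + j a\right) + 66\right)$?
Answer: $15814$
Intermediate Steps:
$V{\left(j,a \right)} = 198 + 3 j^{2} + 84 a + 3 a j$ ($V{\left(j,a \right)} = 3 \left(28 a + \left(\left(j j + j a\right) + 66\right)\right) = 3 \left(28 a + \left(\left(j^{2} + a j\right) + 66\right)\right) = 3 \left(28 a + \left(66 + j^{2} + a j\right)\right) = 3 \left(66 + j^{2} + 28 a + a j\right) = 198 + 3 j^{2} + 84 a + 3 a j$)
$-4292 + V{\left(T,57 \right)} = -4292 + \left(198 + 3 \cdot 48^{2} + 84 \cdot 57 + 3 \cdot 57 \cdot 48\right) = -4292 + \left(198 + 3 \cdot 2304 + 4788 + 8208\right) = -4292 + \left(198 + 6912 + 4788 + 8208\right) = -4292 + 20106 = 15814$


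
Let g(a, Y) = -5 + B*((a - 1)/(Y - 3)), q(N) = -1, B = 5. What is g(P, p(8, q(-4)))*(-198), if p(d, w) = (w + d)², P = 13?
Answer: 16830/23 ≈ 731.74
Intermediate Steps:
p(d, w) = (d + w)²
g(a, Y) = -5 + 5*(-1 + a)/(-3 + Y) (g(a, Y) = -5 + 5*((a - 1)/(Y - 3)) = -5 + 5*((-1 + a)/(-3 + Y)) = -5 + 5*(-1 + a)/(-3 + Y))
g(P, p(8, q(-4)))*(-198) = (5*(2 + 13 - (8 - 1)²)/(-3 + (8 - 1)²))*(-198) = (5*(2 + 13 - 1*7²)/(-3 + 7²))*(-198) = (5*(2 + 13 - 1*49)/(-3 + 49))*(-198) = (5*(2 + 13 - 49)/46)*(-198) = (5*(1/46)*(-34))*(-198) = -85/23*(-198) = 16830/23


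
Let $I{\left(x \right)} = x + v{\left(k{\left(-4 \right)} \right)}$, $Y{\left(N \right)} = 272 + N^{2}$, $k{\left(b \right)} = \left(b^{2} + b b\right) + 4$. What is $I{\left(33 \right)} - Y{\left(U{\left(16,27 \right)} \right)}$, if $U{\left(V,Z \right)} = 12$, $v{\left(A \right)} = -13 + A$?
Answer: $-360$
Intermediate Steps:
$k{\left(b \right)} = 4 + 2 b^{2}$ ($k{\left(b \right)} = \left(b^{2} + b^{2}\right) + 4 = 2 b^{2} + 4 = 4 + 2 b^{2}$)
$I{\left(x \right)} = 23 + x$ ($I{\left(x \right)} = x + \left(-13 + \left(4 + 2 \left(-4\right)^{2}\right)\right) = x + \left(-13 + \left(4 + 2 \cdot 16\right)\right) = x + \left(-13 + \left(4 + 32\right)\right) = x + \left(-13 + 36\right) = x + 23 = 23 + x$)
$I{\left(33 \right)} - Y{\left(U{\left(16,27 \right)} \right)} = \left(23 + 33\right) - \left(272 + 12^{2}\right) = 56 - \left(272 + 144\right) = 56 - 416 = -360$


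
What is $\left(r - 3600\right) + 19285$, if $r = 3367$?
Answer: $19052$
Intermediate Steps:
$\left(r - 3600\right) + 19285 = \left(3367 - 3600\right) + 19285 = -233 + 19285 = 19052$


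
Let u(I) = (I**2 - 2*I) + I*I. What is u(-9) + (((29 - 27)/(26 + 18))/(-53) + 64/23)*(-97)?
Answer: -2409057/26818 ≈ -89.830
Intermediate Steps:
u(I) = -2*I + 2*I**2 (u(I) = (I**2 - 2*I) + I**2 = -2*I + 2*I**2)
u(-9) + (((29 - 27)/(26 + 18))/(-53) + 64/23)*(-97) = 2*(-9)*(-1 - 9) + (((29 - 27)/(26 + 18))/(-53) + 64/23)*(-97) = 2*(-9)*(-10) + ((2/44)*(-1/53) + 64*(1/23))*(-97) = 180 + ((2*(1/44))*(-1/53) + 64/23)*(-97) = 180 + ((1/22)*(-1/53) + 64/23)*(-97) = 180 + (-1/1166 + 64/23)*(-97) = 180 + (74601/26818)*(-97) = 180 - 7236297/26818 = -2409057/26818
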